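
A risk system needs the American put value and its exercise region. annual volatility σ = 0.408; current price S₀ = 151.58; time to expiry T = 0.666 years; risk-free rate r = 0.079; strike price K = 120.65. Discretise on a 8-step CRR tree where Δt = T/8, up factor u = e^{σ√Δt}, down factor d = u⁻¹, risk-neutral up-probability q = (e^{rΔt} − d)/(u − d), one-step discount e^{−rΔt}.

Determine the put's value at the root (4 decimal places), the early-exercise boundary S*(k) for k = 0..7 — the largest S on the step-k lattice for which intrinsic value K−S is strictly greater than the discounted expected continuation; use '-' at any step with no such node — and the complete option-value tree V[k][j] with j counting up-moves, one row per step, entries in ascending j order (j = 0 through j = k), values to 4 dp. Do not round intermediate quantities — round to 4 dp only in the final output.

price = 4.8075
boundary = - - - - - 84.1424 94.6543 106.4794
tree:
4.8075
7.6902 1.9719
11.9966 3.4607 0.5006
18.1423 5.9743 0.9785 0.0266
26.3844 10.0928 1.9112 0.0535 0.0000
36.5076 16.5521 3.7298 0.1073 0.0000 0.0000
45.8521 25.9957 7.2732 0.2154 0.0000 0.0000 0.0000
54.1588 36.5076 14.1706 0.4325 0.0000 0.0000 0.0000 0.0000
61.5430 45.8521 25.9957 0.8681 0.0000 0.0000 0.0000 0.0000 0.0000

Δt=0.08325, u=1.12493, d=0.88894, q=0.49856, disc=e^(-rΔt)=0.99344
k=8 terminal: V=max(K-S,0) → 61.5430 45.8521 25.9957 0.8681 0.0000 0.0000 0.0000 0.0000 0.0000
k=7: j=0 S=66.4912 intr=54.1588 cont=53.3679 V=54.1588[EX]; j=1 S=84.1424 intr=36.5076 cont=35.7167 V=36.5076[EX]; j=2 S=106.4794 intr=14.1706 cont=13.3797 V=14.1706[EX]; j=3 S=134.7462 intr=0.0000 cont=0.4325 V=0.4325[hold]; j=4 S=170.5168 intr=0.0000 cont=0.0000 V=0.0000[hold]; j=5 S=215.7834 intr=0.0000 cont=0.0000 V=0.0000[hold]; j=6 S=273.0668 intr=0.0000 cont=0.0000 V=0.0000[hold]; j=7 S=345.5569 intr=0.0000 cont=0.0000 V=0.0000[hold]  S*(7)=106.4794
k=6: j=0 S=74.7979 intr=45.8521 cont=45.0612 V=45.8521[EX]; j=1 S=94.6543 intr=25.9957 cont=25.2048 V=25.9957[EX]; j=2 S=119.7819 intr=0.8681 cont=7.2732 V=7.2732[hold]; j=3 S=151.5800 intr=0.0000 cont=0.2154 V=0.2154[hold]; j=4 S=191.8195 intr=0.0000 cont=0.0000 V=0.0000[hold]; j=5 S=242.7412 intr=0.0000 cont=0.0000 V=0.0000[hold]; j=6 S=307.1809 intr=0.0000 cont=0.0000 V=0.0000[hold]  S*(6)=94.6543
k=5: j=0 S=84.1424 intr=36.5076 cont=35.7167 V=36.5076[EX]; j=1 S=106.4794 intr=14.1706 cont=16.5521 V=16.5521[hold]; j=2 S=134.7462 intr=0.0000 cont=3.7298 V=3.7298[hold]; j=3 S=170.5168 intr=0.0000 cont=0.1073 V=0.1073[hold]; j=4 S=215.7834 intr=0.0000 cont=0.0000 V=0.0000[hold]; j=5 S=273.0668 intr=0.0000 cont=0.0000 V=0.0000[hold]  S*(5)=84.1424
k=4: j=0 S=94.6543 intr=25.9957 cont=26.3844 V=26.3844[hold]; j=1 S=119.7819 intr=0.8681 cont=10.0928 V=10.0928[hold]; j=2 S=151.5800 intr=0.0000 cont=1.9112 V=1.9112[hold]; j=3 S=191.8195 intr=0.0000 cont=0.0535 V=0.0535[hold]; j=4 S=242.7412 intr=0.0000 cont=0.0000 V=0.0000[hold]  S*(4)=-
k=3: j=0 S=106.4794 intr=14.1706 cont=18.1423 V=18.1423[hold]; j=1 S=134.7462 intr=0.0000 cont=5.9743 V=5.9743[hold]; j=2 S=170.5168 intr=0.0000 cont=0.9785 V=0.9785[hold]; j=3 S=215.7834 intr=0.0000 cont=0.0266 V=0.0266[hold]  S*(3)=-
k=2: j=0 S=119.7819 intr=0.8681 cont=11.9966 V=11.9966[hold]; j=1 S=151.5800 intr=0.0000 cont=3.4607 V=3.4607[hold]; j=2 S=191.8195 intr=0.0000 cont=0.5006 V=0.5006[hold]  S*(2)=-
k=1: j=0 S=134.7462 intr=0.0000 cont=7.6902 V=7.6902[hold]; j=1 S=170.5168 intr=0.0000 cont=1.9719 V=1.9719[hold]  S*(1)=-
k=0: j=0 S=151.5800 intr=0.0000 cont=4.8075 V=4.8075[hold]  S*(0)=-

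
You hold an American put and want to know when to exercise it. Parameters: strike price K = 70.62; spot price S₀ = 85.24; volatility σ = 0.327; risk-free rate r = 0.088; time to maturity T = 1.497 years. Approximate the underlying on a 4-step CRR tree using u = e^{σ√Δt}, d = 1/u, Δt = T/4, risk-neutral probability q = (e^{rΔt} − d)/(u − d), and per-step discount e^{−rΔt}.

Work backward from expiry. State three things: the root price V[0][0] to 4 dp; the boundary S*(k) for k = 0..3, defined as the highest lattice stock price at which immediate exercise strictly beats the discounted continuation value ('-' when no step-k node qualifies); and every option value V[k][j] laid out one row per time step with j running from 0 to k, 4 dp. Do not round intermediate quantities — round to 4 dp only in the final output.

price = 4.1189
boundary = - - - 46.7743
tree:
4.1189
7.7016 1.2421
13.9114 2.7505 0.0000
23.8457 6.0907 0.0000 0.0000
32.3262 13.4871 0.0000 0.0000 0.0000

params: Δt=0.37425 u=1.22146 d=0.81869 q=0.53329 e^(-rΔt)=0.96760
t_4 payoffs: 32.3262 13.4871 0.0000 0.0000 0.0000
t_3: node(3,0) S=46.7743 payoff=23.8457 vs cont=21.5578 → 23.8457 [stop]  node(3,1) S=69.7854 payoff=0.8346 vs cont=6.0907 → 6.0907 [wait]  node(3,2) S=104.1171 payoff=0.0000 vs cont=0.0000 → 0.0000 [wait]  node(3,3) S=155.3386 payoff=0.0000 vs cont=0.0000 → 0.0000 [wait]  ⇒ S*(3)=46.7743
t_2: node(2,0) S=57.1329 payoff=13.4871 vs cont=13.9114 → 13.9114 [wait]  node(2,1) S=85.2400 payoff=0.0000 vs cont=2.7505 → 2.7505 [wait]  node(2,2) S=127.1747 payoff=0.0000 vs cont=0.0000 → 0.0000 [wait]  ⇒ S*(2)=-
t_1: node(1,0) S=69.7854 payoff=0.8346 vs cont=7.7016 → 7.7016 [wait]  node(1,1) S=104.1171 payoff=0.0000 vs cont=1.2421 → 1.2421 [wait]  ⇒ S*(1)=-
t_0: node(0,0) S=85.2400 payoff=0.0000 vs cont=4.1189 → 4.1189 [wait]  ⇒ S*(0)=-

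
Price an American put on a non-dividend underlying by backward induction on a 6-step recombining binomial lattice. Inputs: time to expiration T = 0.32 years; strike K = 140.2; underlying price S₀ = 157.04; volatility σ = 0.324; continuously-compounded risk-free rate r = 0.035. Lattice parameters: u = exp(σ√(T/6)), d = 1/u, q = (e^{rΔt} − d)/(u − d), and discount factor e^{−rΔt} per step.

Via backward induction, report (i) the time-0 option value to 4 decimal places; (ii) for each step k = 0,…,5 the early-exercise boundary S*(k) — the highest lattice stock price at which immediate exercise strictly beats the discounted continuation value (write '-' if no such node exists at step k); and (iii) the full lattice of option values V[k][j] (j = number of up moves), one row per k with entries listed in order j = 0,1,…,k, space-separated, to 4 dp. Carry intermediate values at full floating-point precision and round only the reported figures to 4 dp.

price = 4.2331
boundary = - - - - 116.4197 125.4650
tree:
4.2331
6.8158 1.6013
10.7073 2.8520 0.3251
16.2972 5.0170 0.6433 0.0000
23.7803 8.6872 1.2732 0.0000 0.0000
32.1734 14.7350 2.5198 0.0000 0.0000 0.0000
39.9614 23.7803 4.9870 0.0000 0.0000 0.0000 0.0000

Δt=0.05333  u=1.07770  d=0.92791  q=0.49378  discount=0.99814
step 6 (expiry): payoffs max(K−S,0) = 39.9614 23.7803 4.9870 0.0000 0.0000 0.0000 0.0000
step 5: (k=5,j=0): S=108.0266, (K−S)⁺=32.1734, hold=31.9119 ⇒ V=32.1734 exercise | (k=5,j=1): S=125.4650, (K−S)⁺=14.7350, hold=14.4735 ⇒ V=14.7350 exercise | (k=5,j=2): S=145.7184, (K−S)⁺=0.0000, hold=2.5198 ⇒ V=2.5198 continue | (k=5,j=3): S=169.2412, (K−S)⁺=0.0000, hold=0.0000 ⇒ V=0.0000 continue | (k=5,j=4): S=196.5613, (K−S)⁺=0.0000, hold=0.0000 ⇒ V=0.0000 continue | (k=5,j=5): S=228.2915, (K−S)⁺=0.0000, hold=0.0000 ⇒ V=0.0000 continue  boundary S*=125.4650
step 4: (k=4,j=0): S=116.4197, (K−S)⁺=23.7803, hold=23.5188 ⇒ V=23.7803 exercise | (k=4,j=1): S=135.2130, (K−S)⁺=4.9870, hold=8.6872 ⇒ V=8.6872 continue | (k=4,j=2): S=157.0400, (K−S)⁺=0.0000, hold=1.2732 ⇒ V=1.2732 continue | (k=4,j=3): S=182.3905, (K−S)⁺=0.0000, hold=0.0000 ⇒ V=0.0000 continue | (k=4,j=4): S=211.8331, (K−S)⁺=0.0000, hold=0.0000 ⇒ V=0.0000 continue  boundary S*=116.4197
step 3: (k=3,j=0): S=125.4650, (K−S)⁺=14.7350, hold=16.2972 ⇒ V=16.2972 continue | (k=3,j=1): S=145.7184, (K−S)⁺=0.0000, hold=5.0170 ⇒ V=5.0170 continue | (k=3,j=2): S=169.2412, (K−S)⁺=0.0000, hold=0.6433 ⇒ V=0.6433 continue | (k=3,j=3): S=196.5613, (K−S)⁺=0.0000, hold=0.0000 ⇒ V=0.0000 continue  boundary S*=-
step 2: (k=2,j=0): S=135.2130, (K−S)⁺=4.9870, hold=10.7073 ⇒ V=10.7073 continue | (k=2,j=1): S=157.0400, (K−S)⁺=0.0000, hold=2.8520 ⇒ V=2.8520 continue | (k=2,j=2): S=182.3905, (K−S)⁺=0.0000, hold=0.3251 ⇒ V=0.3251 continue  boundary S*=-
step 1: (k=1,j=0): S=145.7184, (K−S)⁺=0.0000, hold=6.8158 ⇒ V=6.8158 continue | (k=1,j=1): S=169.2412, (K−S)⁺=0.0000, hold=1.6013 ⇒ V=1.6013 continue  boundary S*=-
step 0: (k=0,j=0): S=157.0400, (K−S)⁺=0.0000, hold=4.2331 ⇒ V=4.2331 continue  boundary S*=-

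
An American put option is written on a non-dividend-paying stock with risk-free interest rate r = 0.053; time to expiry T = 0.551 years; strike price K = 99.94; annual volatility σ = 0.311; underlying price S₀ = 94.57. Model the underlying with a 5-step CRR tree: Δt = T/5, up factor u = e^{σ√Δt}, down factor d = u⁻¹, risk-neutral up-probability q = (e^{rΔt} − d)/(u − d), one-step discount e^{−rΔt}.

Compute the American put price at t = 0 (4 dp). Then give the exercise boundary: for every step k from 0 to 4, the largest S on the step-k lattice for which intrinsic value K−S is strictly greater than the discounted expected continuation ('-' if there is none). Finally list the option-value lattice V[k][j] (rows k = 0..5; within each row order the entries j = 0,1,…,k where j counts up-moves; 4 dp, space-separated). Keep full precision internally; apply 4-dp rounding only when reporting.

price = 10.6220
boundary = - - 76.9271 69.3813 76.9271
tree:
10.6220
15.9822 5.4395
23.0129 9.2087 1.7718
30.5587 15.0005 3.5825 0.0000
37.3643 23.0129 7.2437 0.0000 0.0000
43.5023 30.5587 14.6464 0.0000 0.0000 0.0000

params: Δt=0.11020 u=1.10876 d=0.90191 q=0.50253 e^(-rΔt)=0.99418
t_5 payoffs: 43.5023 30.5587 14.6464 0.0000 0.0000 0.0000
t_4: node(4,0) S=62.5757 payoff=37.3643 vs cont=36.7823 → 37.3643 [stop]  node(4,1) S=76.9271 payoff=23.0129 vs cont=22.4308 → 23.0129 [stop]  node(4,2) S=94.5700 payoff=5.3700 vs cont=7.2437 → 7.2437 [wait]  node(4,3) S=116.2592 payoff=0.0000 vs cont=0.0000 → 0.0000 [wait]  node(4,4) S=142.9226 payoff=0.0000 vs cont=0.0000 → 0.0000 [wait]  ⇒ S*(4)=76.9271
t_3: node(3,0) S=69.3813 payoff=30.5587 vs cont=29.9766 → 30.5587 [stop]  node(3,1) S=85.2936 payoff=14.6464 vs cont=15.0005 → 15.0005 [wait]  node(3,2) S=104.8553 payoff=0.0000 vs cont=3.5825 → 3.5825 [wait]  node(3,3) S=128.9033 payoff=0.0000 vs cont=0.0000 → 0.0000 [wait]  ⇒ S*(3)=69.3813
t_2: node(2,0) S=76.9271 payoff=23.0129 vs cont=22.6078 → 23.0129 [stop]  node(2,1) S=94.5700 payoff=5.3700 vs cont=9.2087 → 9.2087 [wait]  node(2,2) S=116.2592 payoff=0.0000 vs cont=1.7718 → 1.7718 [wait]  ⇒ S*(2)=76.9271
t_1: node(1,0) S=85.2936 payoff=14.6464 vs cont=15.9822 → 15.9822 [wait]  node(1,1) S=104.8553 payoff=0.0000 vs cont=5.4395 → 5.4395 [wait]  ⇒ S*(1)=-
t_0: node(0,0) S=94.5700 payoff=5.3700 vs cont=10.6220 → 10.6220 [wait]  ⇒ S*(0)=-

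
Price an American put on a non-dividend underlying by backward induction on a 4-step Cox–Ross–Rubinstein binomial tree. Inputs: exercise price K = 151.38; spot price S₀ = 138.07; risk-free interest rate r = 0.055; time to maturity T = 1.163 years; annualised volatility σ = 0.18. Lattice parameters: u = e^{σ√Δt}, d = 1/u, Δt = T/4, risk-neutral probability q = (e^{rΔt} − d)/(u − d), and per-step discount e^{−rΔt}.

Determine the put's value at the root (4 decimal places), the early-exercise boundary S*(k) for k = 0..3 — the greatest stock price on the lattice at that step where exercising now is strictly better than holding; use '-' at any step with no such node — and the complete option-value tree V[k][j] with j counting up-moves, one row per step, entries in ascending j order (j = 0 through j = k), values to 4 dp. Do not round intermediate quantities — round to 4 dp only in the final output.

price = 15.5509
boundary = - 125.2990 113.7092 125.2990
tree:
15.5509
26.0810 7.6810
37.6708 14.5062 2.5109
48.1885 26.0810 5.7810 0.0000
57.7334 37.6708 13.3100 0.0000 0.0000

Δt=0.29075  u=1.10192  d=0.90750  q=0.55867  discount=0.98414
step 4 (expiry): payoffs max(K−S,0) = 57.7334 37.6708 13.3100 0.0000 0.0000
step 3: (k=3,j=0): S=103.1915, (K−S)⁺=48.1885, hold=45.7870 ⇒ V=48.1885 exercise | (k=3,j=1): S=125.2990, (K−S)⁺=26.0810, hold=23.6795 ⇒ V=26.0810 exercise | (k=3,j=2): S=152.1427, (K−S)⁺=0.0000, hold=5.7810 ⇒ V=5.7810 continue | (k=3,j=3): S=184.7374, (K−S)⁺=0.0000, hold=0.0000 ⇒ V=0.0000 continue  boundary S*=125.2990
step 2: (k=2,j=0): S=113.7092, (K−S)⁺=37.6708, hold=35.2693 ⇒ V=37.6708 exercise | (k=2,j=1): S=138.0700, (K−S)⁺=13.3100, hold=14.5062 ⇒ V=14.5062 continue | (k=2,j=2): S=167.6498, (K−S)⁺=0.0000, hold=2.5109 ⇒ V=2.5109 continue  boundary S*=113.7092
step 1: (k=1,j=0): S=125.2990, (K−S)⁺=26.0810, hold=24.3372 ⇒ V=26.0810 exercise | (k=1,j=1): S=152.1427, (K−S)⁺=0.0000, hold=7.6810 ⇒ V=7.6810 continue  boundary S*=125.2990
step 0: (k=0,j=0): S=138.0700, (K−S)⁺=13.3100, hold=15.5509 ⇒ V=15.5509 continue  boundary S*=-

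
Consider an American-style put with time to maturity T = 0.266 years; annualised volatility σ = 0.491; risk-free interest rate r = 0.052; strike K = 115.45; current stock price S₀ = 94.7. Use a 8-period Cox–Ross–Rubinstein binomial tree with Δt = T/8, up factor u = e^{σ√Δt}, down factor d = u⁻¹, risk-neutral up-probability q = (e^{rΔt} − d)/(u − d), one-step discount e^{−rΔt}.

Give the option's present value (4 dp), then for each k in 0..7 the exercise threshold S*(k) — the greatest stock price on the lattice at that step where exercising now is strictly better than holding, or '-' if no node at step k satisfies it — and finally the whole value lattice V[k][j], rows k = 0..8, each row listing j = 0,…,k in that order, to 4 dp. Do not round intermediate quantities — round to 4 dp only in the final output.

price = 23.1039
boundary = - - 79.1742 72.3937 79.1742 86.5898 94.7000 103.5698
tree:
23.1039
29.4198 16.5403
36.2758 22.3103 10.5279
43.0563 29.0280 15.3212 5.5218
49.2562 36.2758 21.5050 8.8691 2.0195
54.9251 43.0563 28.8602 13.8424 3.6678 0.2923
60.1085 49.2562 36.2758 20.7500 6.6233 0.5710 0.0000
64.8480 54.9251 43.0563 28.8602 11.8802 1.1156 0.0000 0.0000
69.1816 60.1085 49.2562 36.2758 20.7500 2.1796 0.0000 0.0000 0.0000

Δt=0.03325  u=1.09366  d=0.91436  q=0.48728  discount=0.99827
step 8 (expiry): payoffs max(K−S,0) = 69.1816 60.1085 49.2562 36.2758 20.7500 2.1796 0.0000 0.0000 0.0000
step 7: (k=7,j=0): S=50.6020, (K−S)⁺=64.8480, hold=64.6485 ⇒ V=64.8480 exercise | (k=7,j=1): S=60.5249, (K−S)⁺=54.9251, hold=54.7257 ⇒ V=54.9251 exercise | (k=7,j=2): S=72.3937, (K−S)⁺=43.0563, hold=42.8569 ⇒ V=43.0563 exercise | (k=7,j=3): S=86.5898, (K−S)⁺=28.8602, hold=28.6607 ⇒ V=28.8602 exercise | (k=7,j=4): S=103.5698, (K−S)⁺=11.8802, hold=11.6808 ⇒ V=11.8802 exercise | (k=7,j=5): S=123.8795, (K−S)⁺=0.0000, hold=1.1156 ⇒ V=1.1156 continue | (k=7,j=6): S=148.1719, (K−S)⁺=0.0000, hold=0.0000 ⇒ V=0.0000 continue | (k=7,j=7): S=177.2279, (K−S)⁺=0.0000, hold=0.0000 ⇒ V=0.0000 continue  boundary S*=103.5698
step 6: (k=6,j=0): S=55.3415, (K−S)⁺=60.1085, hold=59.9091 ⇒ V=60.1085 exercise | (k=6,j=1): S=66.1938, (K−S)⁺=49.2562, hold=49.0568 ⇒ V=49.2562 exercise | (k=6,j=2): S=79.1742, (K−S)⁺=36.2758, hold=36.0764 ⇒ V=36.2758 exercise | (k=6,j=3): S=94.7000, (K−S)⁺=20.7500, hold=20.5506 ⇒ V=20.7500 exercise | (k=6,j=4): S=113.2704, (K−S)⁺=2.1796, hold=6.6233 ⇒ V=6.6233 continue | (k=6,j=5): S=135.4823, (K−S)⁺=0.0000, hold=0.5710 ⇒ V=0.5710 continue | (k=6,j=6): S=162.0500, (K−S)⁺=0.0000, hold=0.0000 ⇒ V=0.0000 continue  boundary S*=94.7000
step 5: (k=5,j=0): S=60.5249, (K−S)⁺=54.9251, hold=54.7257 ⇒ V=54.9251 exercise | (k=5,j=1): S=72.3937, (K−S)⁺=43.0563, hold=42.8569 ⇒ V=43.0563 exercise | (k=5,j=2): S=86.5898, (K−S)⁺=28.8602, hold=28.6607 ⇒ V=28.8602 exercise | (k=5,j=3): S=103.5698, (K−S)⁺=11.8802, hold=13.8424 ⇒ V=13.8424 continue | (k=5,j=4): S=123.8795, (K−S)⁺=0.0000, hold=3.6678 ⇒ V=3.6678 continue | (k=5,j=5): S=148.1719, (K−S)⁺=0.0000, hold=0.2923 ⇒ V=0.2923 continue  boundary S*=86.5898
step 4: (k=4,j=0): S=66.1938, (K−S)⁺=49.2562, hold=49.0568 ⇒ V=49.2562 exercise | (k=4,j=1): S=79.1742, (K−S)⁺=36.2758, hold=36.0764 ⇒ V=36.2758 exercise | (k=4,j=2): S=94.7000, (K−S)⁺=20.7500, hold=21.5050 ⇒ V=21.5050 continue | (k=4,j=3): S=113.2704, (K−S)⁺=2.1796, hold=8.8691 ⇒ V=8.8691 continue | (k=4,j=4): S=135.4823, (K−S)⁺=0.0000, hold=2.0195 ⇒ V=2.0195 continue  boundary S*=79.1742
step 3: (k=3,j=0): S=72.3937, (K−S)⁺=43.0563, hold=42.8569 ⇒ V=43.0563 exercise | (k=3,j=1): S=86.5898, (K−S)⁺=28.8602, hold=29.0280 ⇒ V=29.0280 continue | (k=3,j=2): S=103.5698, (K−S)⁺=11.8802, hold=15.3212 ⇒ V=15.3212 continue | (k=3,j=3): S=123.8795, (K−S)⁺=0.0000, hold=5.5218 ⇒ V=5.5218 continue  boundary S*=72.3937
step 2: (k=2,j=0): S=79.1742, (K−S)⁺=36.2758, hold=36.1580 ⇒ V=36.2758 exercise | (k=2,j=1): S=94.7000, (K−S)⁺=20.7500, hold=22.3103 ⇒ V=22.3103 continue | (k=2,j=2): S=113.2704, (K−S)⁺=2.1796, hold=10.5279 ⇒ V=10.5279 continue  boundary S*=79.1742
step 1: (k=1,j=0): S=86.5898, (K−S)⁺=28.8602, hold=29.4198 ⇒ V=29.4198 continue | (k=1,j=1): S=103.5698, (K−S)⁺=11.8802, hold=16.5403 ⇒ V=16.5403 continue  boundary S*=-
step 0: (k=0,j=0): S=94.7000, (K−S)⁺=20.7500, hold=23.1039 ⇒ V=23.1039 continue  boundary S*=-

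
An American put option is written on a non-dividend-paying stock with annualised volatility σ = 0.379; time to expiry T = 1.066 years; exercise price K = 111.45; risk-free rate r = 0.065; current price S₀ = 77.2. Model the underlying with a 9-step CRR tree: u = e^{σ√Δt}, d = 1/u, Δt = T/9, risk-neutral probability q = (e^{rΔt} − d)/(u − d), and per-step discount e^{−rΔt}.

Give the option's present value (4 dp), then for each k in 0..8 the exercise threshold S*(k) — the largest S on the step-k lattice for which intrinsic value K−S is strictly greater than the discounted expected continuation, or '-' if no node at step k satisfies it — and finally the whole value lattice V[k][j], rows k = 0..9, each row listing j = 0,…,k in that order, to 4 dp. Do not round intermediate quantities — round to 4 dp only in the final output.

params: Δt=0.11844 u=1.13932 d=0.87771 q=0.49698 e^(-rΔt)=0.99233
t_9 payoffs: 87.5834 80.4698 71.2358 59.2495 43.6906 23.4941 0.0000 0.0000 0.0000 0.0000
t_8: node(8,0) S=27.1918 payoff=84.2582 vs cont=83.4035 → 84.2582 [stop]  node(8,1) S=35.2965 payoff=76.1535 vs cont=75.2987 → 76.1535 [stop]  node(8,2) S=45.8171 payoff=65.6329 vs cont=64.7782 → 65.6329 [stop]  node(8,3) S=59.4733 payoff=51.9767 vs cont=51.1219 → 51.9767 [stop]  node(8,4) S=77.2000 payoff=34.2500 vs cont=33.3953 → 34.2500 [stop]  node(8,5) S=100.2103 payoff=11.2397 vs cont=11.7274 → 11.7274 [wait]  node(8,6) S=130.0791 payoff=0.0000 vs cont=0.0000 → 0.0000 [wait]  node(8,7) S=168.8505 payoff=0.0000 vs cont=0.0000 → 0.0000 [wait]  node(8,8) S=219.1782 payoff=0.0000 vs cont=0.0000 → 0.0000 [wait]  ⇒ S*(8)=77.2000
t_7: node(7,0) S=30.9802 payoff=80.4698 vs cont=79.6150 → 80.4698 [stop]  node(7,1) S=40.2142 payoff=71.2358 vs cont=70.3810 → 71.2358 [stop]  node(7,2) S=52.2005 payoff=59.2495 vs cont=58.3947 → 59.2495 [stop]  node(7,3) S=67.7594 payoff=43.6906 vs cont=42.8358 → 43.6906 [stop]  node(7,4) S=87.9559 payoff=23.4941 vs cont=22.8799 → 23.4941 [stop]  node(7,5) S=114.1721 payoff=0.0000 vs cont=5.8539 → 5.8539 [wait]  node(7,6) S=148.2023 payoff=0.0000 vs cont=0.0000 → 0.0000 [wait]  node(7,7) S=192.3756 payoff=0.0000 vs cont=0.0000 → 0.0000 [wait]  ⇒ S*(7)=87.9559
t_6: node(6,0) S=35.2965 payoff=76.1535 vs cont=75.2987 → 76.1535 [stop]  node(6,1) S=45.8171 payoff=65.6329 vs cont=64.7782 → 65.6329 [stop]  node(6,2) S=59.4733 payoff=51.9767 vs cont=51.1219 → 51.9767 [stop]  node(6,3) S=77.2000 payoff=34.2500 vs cont=33.3953 → 34.2500 [stop]  node(6,4) S=100.2103 payoff=11.2397 vs cont=14.6143 → 14.6143 [wait]  node(6,5) S=130.0791 payoff=0.0000 vs cont=2.9220 → 2.9220 [wait]  node(6,6) S=168.8505 payoff=0.0000 vs cont=0.0000 → 0.0000 [wait]  ⇒ S*(6)=77.2000
t_5: node(5,0) S=40.2142 payoff=71.2358 vs cont=70.3810 → 71.2358 [stop]  node(5,1) S=52.2005 payoff=59.2495 vs cont=58.3947 → 59.2495 [stop]  node(5,2) S=67.7594 payoff=43.6906 vs cont=42.8358 → 43.6906 [stop]  node(5,3) S=87.9559 payoff=23.4941 vs cont=24.3036 → 24.3036 [wait]  node(5,4) S=114.1721 payoff=0.0000 vs cont=8.7360 → 8.7360 [wait]  node(5,5) S=148.2023 payoff=0.0000 vs cont=1.4586 → 1.4586 [wait]  ⇒ S*(5)=67.7594
t_4: node(4,0) S=45.8171 payoff=65.6329 vs cont=64.7782 → 65.6329 [stop]  node(4,1) S=59.4733 payoff=51.9767 vs cont=51.1219 → 51.9767 [stop]  node(4,2) S=77.2000 payoff=34.2500 vs cont=33.7945 → 34.2500 [stop]  node(4,3) S=100.2103 payoff=11.2397 vs cont=16.4398 → 16.4398 [wait]  node(4,4) S=130.0791 payoff=0.0000 vs cont=5.0800 → 5.0800 [wait]  ⇒ S*(4)=77.2000
t_3: node(3,0) S=52.2005 payoff=59.2495 vs cont=58.3947 → 59.2495 [stop]  node(3,1) S=67.7594 payoff=43.6906 vs cont=42.8358 → 43.6906 [stop]  node(3,2) S=87.9559 payoff=23.4941 vs cont=25.2039 → 25.2039 [wait]  node(3,3) S=114.1721 payoff=0.0000 vs cont=10.7114 → 10.7114 [wait]  ⇒ S*(3)=67.7594
t_2: node(2,0) S=59.4733 payoff=51.9767 vs cont=51.1219 → 51.9767 [stop]  node(2,1) S=77.2000 payoff=34.2500 vs cont=34.2385 → 34.2500 [stop]  node(2,2) S=100.2103 payoff=11.2397 vs cont=17.8634 → 17.8634 [wait]  ⇒ S*(2)=77.2000
t_1: node(1,0) S=67.7594 payoff=43.6906 vs cont=42.8358 → 43.6906 [stop]  node(1,1) S=87.9559 payoff=23.4941 vs cont=25.9060 → 25.9060 [wait]  ⇒ S*(1)=67.7594
t_0: node(0,0) S=77.2000 payoff=34.2500 vs cont=34.5847 → 34.5847 [wait]  ⇒ S*(0)=-

price = 34.5847
boundary = - 67.7594 77.2000 67.7594 77.2000 67.7594 77.2000 87.9559 77.2000
tree:
34.5847
43.6906 25.9060
51.9767 34.2500 17.8634
59.2495 43.6906 25.2039 10.7114
65.6329 51.9767 34.2500 16.4398 5.0800
71.2358 59.2495 43.6906 24.3036 8.7360 1.4586
76.1535 65.6329 51.9767 34.2500 14.6143 2.9220 0.0000
80.4698 71.2358 59.2495 43.6906 23.4941 5.8539 0.0000 0.0000
84.2582 76.1535 65.6329 51.9767 34.2500 11.7274 0.0000 0.0000 0.0000
87.5834 80.4698 71.2358 59.2495 43.6906 23.4941 0.0000 0.0000 0.0000 0.0000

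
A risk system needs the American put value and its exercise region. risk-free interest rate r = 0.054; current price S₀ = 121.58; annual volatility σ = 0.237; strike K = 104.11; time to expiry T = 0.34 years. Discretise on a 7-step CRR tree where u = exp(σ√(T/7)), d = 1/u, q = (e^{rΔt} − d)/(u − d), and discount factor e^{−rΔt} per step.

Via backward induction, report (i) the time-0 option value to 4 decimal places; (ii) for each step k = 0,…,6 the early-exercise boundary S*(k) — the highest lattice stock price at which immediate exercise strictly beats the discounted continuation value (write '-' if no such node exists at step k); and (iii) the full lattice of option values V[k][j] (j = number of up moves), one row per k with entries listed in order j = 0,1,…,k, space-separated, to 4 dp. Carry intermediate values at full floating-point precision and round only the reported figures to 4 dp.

price = 0.6835
boundary = - - - - - 93.6357 98.6564
tree:
0.6835
1.2363 0.1603
2.1997 0.3246 0.0045
3.8302 0.6574 0.0092 0.0000
6.4735 1.3311 0.0189 0.0000 0.0000
10.4743 2.6946 0.0387 0.0000 0.0000 0.0000
15.2396 5.4536 0.0796 0.0000 0.0000 0.0000 0.0000
19.7624 10.4743 0.1636 0.0000 0.0000 0.0000 0.0000 0.0000

Δt=0.04857  u=1.05362  d=0.94911  q=0.51207  discount=0.99738
step 7 (expiry): payoffs max(K−S,0) = 19.7624 10.4743 0.1636 0.0000 0.0000 0.0000 0.0000 0.0000
step 6: (k=6,j=0): S=88.8704, (K−S)⁺=15.2396, hold=14.9669 ⇒ V=15.2396 exercise | (k=6,j=1): S=98.6564, (K−S)⁺=5.4536, hold=5.1809 ⇒ V=5.4536 exercise | (k=6,j=2): S=109.5201, (K−S)⁺=0.0000, hold=0.0796 ⇒ V=0.0796 continue | (k=6,j=3): S=121.5800, (K−S)⁺=0.0000, hold=0.0000 ⇒ V=0.0000 continue | (k=6,j=4): S=134.9679, (K−S)⁺=0.0000, hold=0.0000 ⇒ V=0.0000 continue | (k=6,j=5): S=149.8300, (K−S)⁺=0.0000, hold=0.0000 ⇒ V=0.0000 continue | (k=6,j=6): S=166.3287, (K−S)⁺=0.0000, hold=0.0000 ⇒ V=0.0000 continue  boundary S*=98.6564
step 5: (k=5,j=0): S=93.6357, (K−S)⁺=10.4743, hold=10.2016 ⇒ V=10.4743 exercise | (k=5,j=1): S=103.9464, (K−S)⁺=0.1636, hold=2.6946 ⇒ V=2.6946 continue | (k=5,j=2): S=115.3926, (K−S)⁺=0.0000, hold=0.0387 ⇒ V=0.0387 continue | (k=5,j=3): S=128.0992, (K−S)⁺=0.0000, hold=0.0000 ⇒ V=0.0000 continue | (k=5,j=4): S=142.2049, (K−S)⁺=0.0000, hold=0.0000 ⇒ V=0.0000 continue | (k=5,j=5): S=157.8640, (K−S)⁺=0.0000, hold=0.0000 ⇒ V=0.0000 continue  boundary S*=93.6357
step 4: (k=4,j=0): S=98.6564, (K−S)⁺=5.4536, hold=6.4735 ⇒ V=6.4735 continue | (k=4,j=1): S=109.5201, (K−S)⁺=0.0000, hold=1.3311 ⇒ V=1.3311 continue | (k=4,j=2): S=121.5800, (K−S)⁺=0.0000, hold=0.0189 ⇒ V=0.0189 continue | (k=4,j=3): S=134.9679, (K−S)⁺=0.0000, hold=0.0000 ⇒ V=0.0000 continue | (k=4,j=4): S=149.8300, (K−S)⁺=0.0000, hold=0.0000 ⇒ V=0.0000 continue  boundary S*=-
step 3: (k=3,j=0): S=103.9464, (K−S)⁺=0.1636, hold=3.8302 ⇒ V=3.8302 continue | (k=3,j=1): S=115.3926, (K−S)⁺=0.0000, hold=0.6574 ⇒ V=0.6574 continue | (k=3,j=2): S=128.0992, (K−S)⁺=0.0000, hold=0.0092 ⇒ V=0.0092 continue | (k=3,j=3): S=142.2049, (K−S)⁺=0.0000, hold=0.0000 ⇒ V=0.0000 continue  boundary S*=-
step 2: (k=2,j=0): S=109.5201, (K−S)⁺=0.0000, hold=2.1997 ⇒ V=2.1997 continue | (k=2,j=1): S=121.5800, (K−S)⁺=0.0000, hold=0.3246 ⇒ V=0.3246 continue | (k=2,j=2): S=134.9679, (K−S)⁺=0.0000, hold=0.0045 ⇒ V=0.0045 continue  boundary S*=-
step 1: (k=1,j=0): S=115.3926, (K−S)⁺=0.0000, hold=1.2363 ⇒ V=1.2363 continue | (k=1,j=1): S=128.0992, (K−S)⁺=0.0000, hold=0.1603 ⇒ V=0.1603 continue  boundary S*=-
step 0: (k=0,j=0): S=121.5800, (K−S)⁺=0.0000, hold=0.6835 ⇒ V=0.6835 continue  boundary S*=-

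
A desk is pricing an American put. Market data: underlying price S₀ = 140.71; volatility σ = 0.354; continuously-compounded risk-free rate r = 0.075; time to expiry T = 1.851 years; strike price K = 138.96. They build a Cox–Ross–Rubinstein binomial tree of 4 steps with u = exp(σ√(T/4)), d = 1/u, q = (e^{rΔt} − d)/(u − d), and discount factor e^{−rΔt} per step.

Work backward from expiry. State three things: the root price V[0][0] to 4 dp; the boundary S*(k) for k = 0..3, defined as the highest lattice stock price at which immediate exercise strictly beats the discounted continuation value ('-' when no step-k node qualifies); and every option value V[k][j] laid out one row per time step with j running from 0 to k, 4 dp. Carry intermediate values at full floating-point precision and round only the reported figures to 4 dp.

Δt=0.46275  u=1.27228  d=0.78599  q=0.51271  discount=0.96589
step 4 (expiry): payoffs max(K−S,0) = 85.2577 52.0321 0.0000 0.0000 0.0000
step 3: (k=3,j=0): S=68.3245, (K−S)⁺=70.6355, hold=65.8955 ⇒ V=70.6355 exercise | (k=3,j=1): S=110.5967, (K−S)⁺=28.3633, hold=24.4899 ⇒ V=28.3633 exercise | (k=3,j=2): S=179.0226, (K−S)⁺=0.0000, hold=0.0000 ⇒ V=0.0000 continue | (k=3,j=3): S=289.7836, (K−S)⁺=0.0000, hold=0.0000 ⇒ V=0.0000 continue  boundary S*=110.5967
step 2: (k=2,j=0): S=86.9279, (K−S)⁺=52.0321, hold=47.2921 ⇒ V=52.0321 exercise | (k=2,j=1): S=140.7100, (K−S)⁺=0.0000, hold=13.3497 ⇒ V=13.3497 continue | (k=2,j=2): S=227.7670, (K−S)⁺=0.0000, hold=0.0000 ⇒ V=0.0000 continue  boundary S*=86.9279
step 1: (k=1,j=0): S=110.5967, (K−S)⁺=28.3633, hold=31.1010 ⇒ V=31.1010 continue | (k=1,j=1): S=179.0226, (K−S)⁺=0.0000, hold=6.2833 ⇒ V=6.2833 continue  boundary S*=-
step 0: (k=0,j=0): S=140.7100, (K−S)⁺=0.0000, hold=17.7499 ⇒ V=17.7499 continue  boundary S*=-

price = 17.7499
boundary = - - 86.9279 110.5967
tree:
17.7499
31.1010 6.2833
52.0321 13.3497 0.0000
70.6355 28.3633 0.0000 0.0000
85.2577 52.0321 0.0000 0.0000 0.0000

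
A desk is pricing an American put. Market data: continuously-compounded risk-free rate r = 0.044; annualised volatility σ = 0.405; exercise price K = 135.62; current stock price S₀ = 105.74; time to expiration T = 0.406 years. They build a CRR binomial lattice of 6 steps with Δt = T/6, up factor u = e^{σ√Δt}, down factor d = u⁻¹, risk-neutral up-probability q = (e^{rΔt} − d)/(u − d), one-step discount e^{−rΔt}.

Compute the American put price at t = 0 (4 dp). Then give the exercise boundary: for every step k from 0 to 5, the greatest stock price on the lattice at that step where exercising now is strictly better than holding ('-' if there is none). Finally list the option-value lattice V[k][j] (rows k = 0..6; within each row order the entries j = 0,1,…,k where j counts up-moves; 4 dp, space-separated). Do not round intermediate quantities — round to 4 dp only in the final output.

Δt=0.06767, u=1.11110, d=0.90001, q=0.48781, disc=e^(-rΔt)=0.99703
k=6 terminal: V=max(K-S,0) → 79.4225 66.2416 49.9691 29.8800 5.0790 0.0000 0.0000
k=5: j=0 S=62.4411 intr=73.1789 cont=72.7757 V=73.1789[EX]; j=1 S=77.0865 intr=58.5335 cont=58.1304 V=58.5335[EX]; j=2 S=95.1668 intr=40.4532 cont=40.0500 V=40.4532[EX]; j=3 S=117.4879 intr=18.1321 cont=17.7289 V=18.1321[EX]; j=4 S=145.0443 intr=0.0000 cont=2.5937 V=2.5937[hold]; j=5 S=179.0639 intr=0.0000 cont=0.0000 V=0.0000[hold]  S*(5)=117.4879
k=4: j=0 S=69.3784 intr=66.2416 cont=65.8384 V=66.2416[EX]; j=1 S=85.6509 intr=49.9691 cont=49.5659 V=49.9691[EX]; j=2 S=105.7400 intr=29.8800 cont=29.4768 V=29.8800[EX]; j=3 S=130.5410 intr=5.0790 cont=10.5209 V=10.5209[hold]; j=4 S=161.1589 intr=0.0000 cont=1.3245 V=1.3245[hold]  S*(4)=105.7400
k=3: j=0 S=77.0865 intr=58.5335 cont=58.1304 V=58.5335[EX]; j=1 S=95.1668 intr=40.4532 cont=40.0500 V=40.4532[EX]; j=2 S=117.4879 intr=18.1321 cont=20.3757 V=20.3757[hold]; j=3 S=145.0443 intr=0.0000 cont=6.0169 V=6.0169[hold]  S*(3)=95.1668
k=2: j=0 S=85.6509 intr=49.9691 cont=49.5659 V=49.9691[EX]; j=1 S=105.7400 intr=29.8800 cont=30.5680 V=30.5680[hold]; j=2 S=130.5410 intr=5.0790 cont=13.3315 V=13.3315[hold]  S*(2)=85.6509
k=1: j=0 S=95.1668 intr=40.4532 cont=40.3846 V=40.4532[EX]; j=1 S=117.4879 intr=18.1321 cont=22.0940 V=22.0940[hold]  S*(1)=95.1668
k=0: j=0 S=105.7400 intr=29.8800 cont=31.4037 V=31.4037[hold]  S*(0)=-

price = 31.4037
boundary = - 95.1668 85.6509 95.1668 105.7400 117.4879
tree:
31.4037
40.4532 22.0940
49.9691 30.5680 13.3315
58.5335 40.4532 20.3757 6.0169
66.2416 49.9691 29.8800 10.5209 1.3245
73.1789 58.5335 40.4532 18.1321 2.5937 0.0000
79.4225 66.2416 49.9691 29.8800 5.0790 0.0000 0.0000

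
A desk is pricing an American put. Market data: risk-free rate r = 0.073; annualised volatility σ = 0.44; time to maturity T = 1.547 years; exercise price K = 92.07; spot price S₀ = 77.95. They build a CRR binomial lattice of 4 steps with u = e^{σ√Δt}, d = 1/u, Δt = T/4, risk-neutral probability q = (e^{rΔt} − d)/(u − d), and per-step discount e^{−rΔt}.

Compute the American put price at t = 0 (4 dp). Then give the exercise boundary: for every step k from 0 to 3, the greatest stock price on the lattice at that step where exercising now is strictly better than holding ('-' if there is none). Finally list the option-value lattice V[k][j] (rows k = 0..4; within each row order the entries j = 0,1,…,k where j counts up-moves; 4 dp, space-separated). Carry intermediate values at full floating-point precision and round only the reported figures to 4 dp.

price = 21.9611
boundary = - - 45.0964 59.2897
tree:
21.9611
32.8817 11.6042
46.9736 19.7862 3.5574
57.7692 32.7803 7.0873 0.0000
65.9804 46.9736 14.1200 0.0000 0.0000

Δt=0.38675, u=1.31473, d=0.76061, q=0.48369, disc=e^(-rΔt)=0.97216
k=4 terminal: V=max(K-S,0) → 65.9804 46.9736 14.1200 0.0000 0.0000
k=3: j=0 S=34.3008 intr=57.7692 cont=55.2061 V=57.7692[EX]; j=1 S=59.2897 intr=32.7803 cont=30.2173 V=32.7803[EX]; j=2 S=102.4833 intr=0.0000 cont=7.0873 V=7.0873[hold]; j=3 S=177.1444 intr=0.0000 cont=0.0000 V=0.0000[hold]  S*(3)=59.2897
k=2: j=0 S=45.0964 intr=46.9736 cont=44.4106 V=46.9736[EX]; j=1 S=77.9500 intr=14.1200 cont=19.7862 V=19.7862[hold]; j=2 S=134.7381 intr=0.0000 cont=3.5574 V=3.5574[hold]  S*(2)=45.0964
k=1: j=0 S=59.2897 intr=32.7803 cont=32.8817 V=32.8817[hold]; j=1 S=102.4833 intr=0.0000 cont=11.6042 V=11.6042[hold]  S*(1)=-
k=0: j=0 S=77.9500 intr=14.1200 cont=21.9611 V=21.9611[hold]  S*(0)=-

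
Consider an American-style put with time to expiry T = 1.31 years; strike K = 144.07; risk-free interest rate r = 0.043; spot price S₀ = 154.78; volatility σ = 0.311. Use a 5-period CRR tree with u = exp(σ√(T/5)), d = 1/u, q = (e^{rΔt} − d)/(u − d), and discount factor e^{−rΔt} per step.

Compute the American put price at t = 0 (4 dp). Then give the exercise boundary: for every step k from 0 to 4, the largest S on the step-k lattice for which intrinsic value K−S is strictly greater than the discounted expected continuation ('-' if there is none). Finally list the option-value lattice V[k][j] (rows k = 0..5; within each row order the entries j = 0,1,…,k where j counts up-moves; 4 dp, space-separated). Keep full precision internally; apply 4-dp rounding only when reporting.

price = 13.8566
boundary = - - - 96.0088 112.5760
tree:
13.8566
21.7886 6.1045
33.1080 10.7718 1.4961
48.0612 18.6534 3.0005 0.0000
62.1902 31.4940 6.0175 0.0000 0.0000
74.2400 48.0612 12.0681 0.0000 0.0000 0.0000

params: Δt=0.26200 u=1.17256 d=0.85284 q=0.49572 e^(-rΔt)=0.98880
t_5 payoffs: 74.2400 48.0612 12.0681 0.0000 0.0000 0.0000
t_4: node(4,0) S=81.8798 payoff=62.1902 vs cont=60.5763 → 62.1902 [stop]  node(4,1) S=112.5760 payoff=31.4940 vs cont=29.8801 → 31.4940 [stop]  node(4,2) S=154.7800 payoff=0.0000 vs cont=6.0175 → 6.0175 [wait]  node(4,3) S=212.8061 payoff=0.0000 vs cont=0.0000 → 0.0000 [wait]  node(4,4) S=292.5858 payoff=0.0000 vs cont=0.0000 → 0.0000 [wait]  ⇒ S*(4)=112.5760
t_3: node(3,0) S=96.0088 payoff=48.0612 vs cont=46.4472 → 48.0612 [stop]  node(3,1) S=132.0019 payoff=12.0681 vs cont=18.6534 → 18.6534 [wait]  node(3,2) S=181.4886 payoff=0.0000 vs cont=3.0005 → 3.0005 [wait]  node(3,3) S=249.5276 payoff=0.0000 vs cont=0.0000 → 0.0000 [wait]  ⇒ S*(3)=96.0088
t_2: node(2,0) S=112.5760 payoff=31.4940 vs cont=33.1080 → 33.1080 [wait]  node(2,1) S=154.7800 payoff=0.0000 vs cont=10.7718 → 10.7718 [wait]  node(2,2) S=212.8061 payoff=0.0000 vs cont=1.4961 → 1.4961 [wait]  ⇒ S*(2)=-
t_1: node(1,0) S=132.0019 payoff=12.0681 vs cont=21.7886 → 21.7886 [wait]  node(1,1) S=181.4886 payoff=0.0000 vs cont=6.1045 → 6.1045 [wait]  ⇒ S*(1)=-
t_0: node(0,0) S=154.7800 payoff=0.0000 vs cont=13.8566 → 13.8566 [wait]  ⇒ S*(0)=-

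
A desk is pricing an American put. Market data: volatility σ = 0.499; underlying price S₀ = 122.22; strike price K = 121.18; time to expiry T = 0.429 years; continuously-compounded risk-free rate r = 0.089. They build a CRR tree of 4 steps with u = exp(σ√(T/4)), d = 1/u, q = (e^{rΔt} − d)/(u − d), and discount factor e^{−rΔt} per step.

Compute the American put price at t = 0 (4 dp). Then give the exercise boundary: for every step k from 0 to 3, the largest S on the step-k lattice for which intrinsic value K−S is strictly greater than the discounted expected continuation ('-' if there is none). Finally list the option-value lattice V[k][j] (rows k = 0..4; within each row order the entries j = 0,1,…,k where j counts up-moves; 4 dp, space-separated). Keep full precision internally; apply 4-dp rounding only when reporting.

price = 12.8003
boundary = - - 88.1454 103.7937
tree:
12.8003
21.0004 4.4637
33.0346 8.8095 0.0000
46.3238 17.3863 0.0000 0.0000
57.6094 33.0346 0.0000 0.0000 0.0000

Δt=0.10725  u=1.17753  d=0.84924  q=0.48845  discount=0.99050
step 4 (expiry): payoffs max(K−S,0) = 57.6094 33.0346 0.0000 0.0000 0.0000
step 3: (k=3,j=0): S=74.8562, (K−S)⁺=46.3238, hold=45.1726 ⇒ V=46.3238 exercise | (k=3,j=1): S=103.7937, (K−S)⁺=17.3863, hold=16.7383 ⇒ V=17.3863 exercise | (k=3,j=2): S=143.9175, (K−S)⁺=0.0000, hold=0.0000 ⇒ V=0.0000 continue | (k=3,j=3): S=199.5522, (K−S)⁺=0.0000, hold=0.0000 ⇒ V=0.0000 continue  boundary S*=103.7937
step 2: (k=2,j=0): S=88.1454, (K−S)⁺=33.0346, hold=31.8835 ⇒ V=33.0346 exercise | (k=2,j=1): S=122.2200, (K−S)⁺=0.0000, hold=8.8095 ⇒ V=8.8095 continue | (k=2,j=2): S=169.4670, (K−S)⁺=0.0000, hold=0.0000 ⇒ V=0.0000 continue  boundary S*=88.1454
step 1: (k=1,j=0): S=103.7937, (K−S)⁺=17.3863, hold=21.0004 ⇒ V=21.0004 continue | (k=1,j=1): S=143.9175, (K−S)⁺=0.0000, hold=4.4637 ⇒ V=4.4637 continue  boundary S*=-
step 0: (k=0,j=0): S=122.2200, (K−S)⁺=0.0000, hold=12.8003 ⇒ V=12.8003 continue  boundary S*=-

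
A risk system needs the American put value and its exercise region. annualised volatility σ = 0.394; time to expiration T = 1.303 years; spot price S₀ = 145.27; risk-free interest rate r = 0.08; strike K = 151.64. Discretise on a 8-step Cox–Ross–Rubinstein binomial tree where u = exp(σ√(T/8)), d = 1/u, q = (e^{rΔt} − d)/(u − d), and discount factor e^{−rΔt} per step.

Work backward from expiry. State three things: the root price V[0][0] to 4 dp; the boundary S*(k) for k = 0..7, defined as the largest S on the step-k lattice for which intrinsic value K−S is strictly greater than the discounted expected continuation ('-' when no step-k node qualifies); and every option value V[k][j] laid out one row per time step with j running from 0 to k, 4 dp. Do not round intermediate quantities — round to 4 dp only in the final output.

price = 23.2706
boundary = - - - 90.1581 105.6968 90.1581 105.6968 123.9136
tree:
23.2706
33.2812 13.9245
46.0797 21.4246 6.8306
61.4819 31.9689 11.4995 2.3664
74.7362 45.9432 18.9087 4.4324 0.3737
86.0420 61.4819 30.1319 8.2427 0.7593 0.0000
95.6856 74.7362 45.9432 15.1970 1.5429 0.0000 0.0000
103.9116 86.0420 61.4819 27.7264 3.1350 0.0000 0.0000 0.0000
110.9282 95.6856 74.7362 45.9432 6.3700 0.0000 0.0000 0.0000 0.0000

Δt=0.16287, u=1.17235, d=0.85299, q=0.50140, disc=e^(-rΔt)=0.98705
k=8 terminal: V=max(K-S,0) → 110.9282 95.6856 74.7362 45.9432 6.3700 0.0000 0.0000 0.0000 0.0000
k=7: j=0 S=47.7284 intr=103.9116 cont=101.9485 V=103.9116[EX]; j=1 S=65.5980 intr=86.0420 cont=84.0789 V=86.0420[EX]; j=2 S=90.1581 intr=61.4819 cont=59.5188 V=61.4819[EX]; j=3 S=123.9136 intr=27.7264 cont=25.7634 V=27.7264[EX]; j=4 S=170.3072 intr=0.0000 cont=3.1350 V=3.1350[hold]; j=5 S=234.0706 intr=0.0000 cont=0.0000 V=0.0000[hold]; j=6 S=321.7073 intr=0.0000 cont=0.0000 V=0.0000[hold]; j=7 S=442.1554 intr=0.0000 cont=0.0000 V=0.0000[hold]  S*(7)=123.9136
k=6: j=0 S=55.9544 intr=95.6856 cont=93.7226 V=95.6856[EX]; j=1 S=76.9038 intr=74.7362 cont=72.7731 V=74.7362[EX]; j=2 S=105.6968 intr=45.9432 cont=43.9801 V=45.9432[EX]; j=3 S=145.2700 intr=6.3700 cont=15.1970 V=15.1970[hold]; j=4 S=199.6595 intr=0.0000 cont=1.5429 V=1.5429[hold]; j=5 S=274.4125 intr=0.0000 cont=0.0000 V=0.0000[hold]; j=6 S=377.1534 intr=0.0000 cont=0.0000 V=0.0000[hold]  S*(6)=105.6968
k=5: j=0 S=65.5980 intr=86.0420 cont=84.0789 V=86.0420[EX]; j=1 S=90.1581 intr=61.4819 cont=59.5188 V=61.4819[EX]; j=2 S=123.9136 intr=27.7264 cont=30.1319 V=30.1319[hold]; j=3 S=170.3072 intr=0.0000 cont=8.2427 V=8.2427[hold]; j=4 S=234.0706 intr=0.0000 cont=0.7593 V=0.7593[hold]; j=5 S=321.7073 intr=0.0000 cont=0.0000 V=0.0000[hold]  S*(5)=90.1581
k=4: j=0 S=76.9038 intr=74.7362 cont=72.7731 V=74.7362[EX]; j=1 S=105.6968 intr=45.9432 cont=45.1706 V=45.9432[EX]; j=2 S=145.2700 intr=6.3700 cont=18.9087 V=18.9087[hold]; j=3 S=199.6595 intr=0.0000 cont=4.4324 V=4.4324[hold]; j=4 S=274.4125 intr=0.0000 cont=0.3737 V=0.3737[hold]  S*(4)=105.6968
k=3: j=0 S=90.1581 intr=61.4819 cont=59.5188 V=61.4819[EX]; j=1 S=123.9136 intr=27.7264 cont=31.9689 V=31.9689[hold]; j=2 S=170.3072 intr=0.0000 cont=11.4995 V=11.4995[hold]; j=3 S=234.0706 intr=0.0000 cont=2.3664 V=2.3664[hold]  S*(3)=90.1581
k=2: j=0 S=105.6968 intr=45.9432 cont=46.0797 V=46.0797[hold]; j=1 S=145.2700 intr=6.3700 cont=21.4246 V=21.4246[hold]; j=2 S=199.6595 intr=0.0000 cont=6.8306 V=6.8306[hold]  S*(2)=-
k=1: j=0 S=123.9136 intr=27.7264 cont=33.2812 V=33.2812[hold]; j=1 S=170.3072 intr=0.0000 cont=13.9245 V=13.9245[hold]  S*(1)=-
k=0: j=0 S=145.2700 intr=6.3700 cont=23.2706 V=23.2706[hold]  S*(0)=-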